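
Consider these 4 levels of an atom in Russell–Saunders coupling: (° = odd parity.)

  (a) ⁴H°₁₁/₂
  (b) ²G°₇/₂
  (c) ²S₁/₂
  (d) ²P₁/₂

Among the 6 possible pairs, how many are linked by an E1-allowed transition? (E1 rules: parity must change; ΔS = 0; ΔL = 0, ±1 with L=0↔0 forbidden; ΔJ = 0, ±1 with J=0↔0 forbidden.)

(a)–(b): forbidden (parity, ΔS, ΔJ).
(a)–(c): forbidden (ΔS, ΔL, ΔJ).
(a)–(d): forbidden (ΔS, ΔL, ΔJ).
(b)–(c): forbidden (ΔL, ΔJ).
(b)–(d): forbidden (ΔL, ΔJ).
(c)–(d): forbidden (parity).
Allowed pairs: 0 of 6.

0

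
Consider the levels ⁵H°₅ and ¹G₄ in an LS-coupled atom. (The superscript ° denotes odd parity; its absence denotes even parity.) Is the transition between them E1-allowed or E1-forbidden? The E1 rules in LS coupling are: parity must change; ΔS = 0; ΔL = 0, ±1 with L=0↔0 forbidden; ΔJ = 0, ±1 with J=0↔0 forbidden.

Parity must change: odd → even — satisfied.
ΔS = 0: S: 2 → 0 — violated.
ΔJ = 0, ±1 (not J=0↔0): J: 5 → 4, ΔJ = -1 — satisfied.
ΔL = 0, ±1 (not L=0↔0): L: 5 → 4, ΔL = -1 — satisfied.
Rule(s) violated: ΔS.

forbidden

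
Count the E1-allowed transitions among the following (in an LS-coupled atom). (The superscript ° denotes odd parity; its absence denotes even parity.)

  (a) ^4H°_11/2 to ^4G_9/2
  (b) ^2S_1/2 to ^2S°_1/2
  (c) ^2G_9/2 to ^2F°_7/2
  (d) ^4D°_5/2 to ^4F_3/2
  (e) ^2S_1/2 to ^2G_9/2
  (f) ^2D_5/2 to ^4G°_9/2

3

(a) allowed
(b) forbidden (ΔL fails)
(c) allowed
(d) allowed
(e) forbidden (parity, ΔL, ΔJ fail)
(f) forbidden (ΔS, ΔL, ΔJ fail)
Total allowed: 3 of 6.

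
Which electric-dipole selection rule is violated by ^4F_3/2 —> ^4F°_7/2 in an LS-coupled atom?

the ΔJ = 0, ±1 rule

Parity must change: even → odd — passes.
ΔS = 0: S: 3/2 → 3/2 — passes.
ΔJ = 0, ±1 (not J=0↔0): J: 3/2 → 7/2, ΔJ = +2 — fails.
ΔL = 0, ±1 (not L=0↔0): L: 3 → 3, ΔL = +0 — passes.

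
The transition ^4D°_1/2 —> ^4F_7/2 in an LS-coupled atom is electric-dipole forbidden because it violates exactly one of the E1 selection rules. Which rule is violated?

the ΔJ = 0, ±1 rule

Initial level: S=3/2, L=2, J=1/2, parity odd. Final level: S=3/2, L=3, J=7/2, parity even.
Parity must change: odd → even — ✓.
ΔS = 0: S: 3/2 → 3/2 — ✓.
ΔL = 0, ±1 (not L=0↔0): L: 2 → 3, ΔL = +1 — ✓.
ΔJ = 0, ±1 (not J=0↔0): J: 1/2 → 7/2, ΔJ = +3 — ✗.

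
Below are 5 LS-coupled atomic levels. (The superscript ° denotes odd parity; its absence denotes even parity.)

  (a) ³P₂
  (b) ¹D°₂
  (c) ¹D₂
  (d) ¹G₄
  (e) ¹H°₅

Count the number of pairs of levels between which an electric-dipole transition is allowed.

(a)–(b): forbidden (ΔS).
(a)–(c): forbidden (parity, ΔS).
(a)–(d): forbidden (parity, ΔS, ΔL, ΔJ).
(a)–(e): forbidden (ΔS, ΔL, ΔJ).
(b)–(c): allowed.
(b)–(d): forbidden (ΔL, ΔJ).
(b)–(e): forbidden (parity, ΔL, ΔJ).
(c)–(d): forbidden (parity, ΔL, ΔJ).
(c)–(e): forbidden (ΔL, ΔJ).
(d)–(e): allowed.
Allowed pairs: 2 of 10.

2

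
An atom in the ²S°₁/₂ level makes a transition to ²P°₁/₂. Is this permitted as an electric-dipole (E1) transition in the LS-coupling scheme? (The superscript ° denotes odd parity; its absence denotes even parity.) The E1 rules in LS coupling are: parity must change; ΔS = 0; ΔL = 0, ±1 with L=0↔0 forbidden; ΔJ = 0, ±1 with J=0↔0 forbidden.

forbidden

Parity must change: odd → odd — ✗.
ΔS = 0: S: 1/2 → 1/2 — ✓.
ΔL = 0, ±1 (not L=0↔0): L: 0 → 1, ΔL = +1 — ✓.
ΔJ = 0, ±1 (not J=0↔0): J: 1/2 → 1/2, ΔJ = +0 — ✓.
Rule(s) violated: parity.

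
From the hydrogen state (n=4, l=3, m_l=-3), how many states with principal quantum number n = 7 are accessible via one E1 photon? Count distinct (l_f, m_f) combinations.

4

E1 requires Δl = ±1, so l_f ∈ {2, 4}; with 0 ≤ l_f ≤ n_f−1 = 6, the allowed l_f values are {2, 4}.
For l_f = 2: m_f ∈ {m_i−1, m_i, m_i+1} ∩ [−2, 2] = {-2} → 1 state.
For l_f = 4: m_f ∈ {m_i−1, m_i, m_i+1} ∩ [−4, 4] = {-4, -3, -2} → 3 states.
Total: 4.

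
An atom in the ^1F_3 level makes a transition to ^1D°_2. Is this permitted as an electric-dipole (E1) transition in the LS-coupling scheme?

Reading off the term symbols: S 0→0, L 3→2, J 3→2, parity even→odd.
Parity must change: even → odd — ✓.
ΔS = 0: S: 0 → 0 — ✓.
ΔL = 0, ±1 (not L=0↔0): L: 3 → 2, ΔL = -1 — ✓.
ΔJ = 0, ±1 (not J=0↔0): J: 3 → 2, ΔJ = -1 — ✓.
All four E1 rules are satisfied.

allowed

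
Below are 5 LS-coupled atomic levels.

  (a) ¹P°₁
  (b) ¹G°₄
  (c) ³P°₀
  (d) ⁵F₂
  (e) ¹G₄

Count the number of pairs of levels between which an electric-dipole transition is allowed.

1

(a)–(b): forbidden (parity, ΔL, ΔJ).
(a)–(c): forbidden (parity, ΔS).
(a)–(d): forbidden (ΔS, ΔL).
(a)–(e): forbidden (ΔL, ΔJ).
(b)–(c): forbidden (parity, ΔS, ΔL, ΔJ).
(b)–(d): forbidden (ΔS, ΔJ).
(b)–(e): allowed.
(c)–(d): forbidden (ΔS, ΔL, ΔJ).
(c)–(e): forbidden (ΔS, ΔL, ΔJ).
(d)–(e): forbidden (parity, ΔS, ΔJ).
Allowed pairs: 1 of 10.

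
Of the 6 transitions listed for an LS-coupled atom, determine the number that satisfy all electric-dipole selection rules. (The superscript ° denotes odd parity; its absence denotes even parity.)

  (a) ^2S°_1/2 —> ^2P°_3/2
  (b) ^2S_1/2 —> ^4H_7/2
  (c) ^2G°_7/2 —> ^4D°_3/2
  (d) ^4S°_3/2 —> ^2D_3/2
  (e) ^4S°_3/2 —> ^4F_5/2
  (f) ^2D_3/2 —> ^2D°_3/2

1

(a) forbidden (parity fails)
(b) forbidden (parity, ΔS, ΔL, ΔJ fail)
(c) forbidden (parity, ΔS, ΔL, ΔJ fail)
(d) forbidden (ΔS, ΔL fail)
(e) forbidden (ΔL fails)
(f) allowed
Total allowed: 1 of 6.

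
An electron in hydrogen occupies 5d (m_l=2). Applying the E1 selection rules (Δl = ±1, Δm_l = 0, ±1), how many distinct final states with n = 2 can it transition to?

1

E1 requires Δl = ±1, so l_f ∈ {1, 3}; with 0 ≤ l_f ≤ n_f−1 = 1, the allowed l_f values are {1}.
For l_f = 1: m_f ∈ {m_i−1, m_i, m_i+1} ∩ [−1, 1] = {1} → 1 state.
Total: 1.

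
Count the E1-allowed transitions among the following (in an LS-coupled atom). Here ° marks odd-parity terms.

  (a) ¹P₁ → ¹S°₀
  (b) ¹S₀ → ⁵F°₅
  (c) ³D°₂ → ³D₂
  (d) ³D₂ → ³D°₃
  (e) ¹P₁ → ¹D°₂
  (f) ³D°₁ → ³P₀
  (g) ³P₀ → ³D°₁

6

(a) allowed
(b) forbidden (ΔS, ΔL, ΔJ fail)
(c) allowed
(d) allowed
(e) allowed
(f) allowed
(g) allowed
Total allowed: 6 of 7.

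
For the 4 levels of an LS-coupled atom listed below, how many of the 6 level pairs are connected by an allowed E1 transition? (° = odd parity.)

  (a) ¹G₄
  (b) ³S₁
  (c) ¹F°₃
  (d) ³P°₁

(a)–(b): forbidden (parity, ΔS, ΔL, ΔJ).
(a)–(c): allowed.
(a)–(d): forbidden (ΔS, ΔL, ΔJ).
(b)–(c): forbidden (ΔS, ΔL, ΔJ).
(b)–(d): allowed.
(c)–(d): forbidden (parity, ΔS, ΔL, ΔJ).
Allowed pairs: 2 of 6.

2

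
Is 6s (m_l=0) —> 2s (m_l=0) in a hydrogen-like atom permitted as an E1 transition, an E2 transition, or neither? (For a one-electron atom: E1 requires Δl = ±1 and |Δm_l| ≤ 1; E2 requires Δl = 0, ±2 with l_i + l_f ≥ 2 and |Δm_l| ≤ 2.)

Δl = 0 − 0 = +0; l_i + l_f = 0.
Δm_l = +0.
E1 (Δl = ±1, |Δm_l| ≤ 1): not satisfied.
E2 (Δl = 0,±2, l_i+l_f ≥ 2, |Δm_l| ≤ 2): not satisfied.

neither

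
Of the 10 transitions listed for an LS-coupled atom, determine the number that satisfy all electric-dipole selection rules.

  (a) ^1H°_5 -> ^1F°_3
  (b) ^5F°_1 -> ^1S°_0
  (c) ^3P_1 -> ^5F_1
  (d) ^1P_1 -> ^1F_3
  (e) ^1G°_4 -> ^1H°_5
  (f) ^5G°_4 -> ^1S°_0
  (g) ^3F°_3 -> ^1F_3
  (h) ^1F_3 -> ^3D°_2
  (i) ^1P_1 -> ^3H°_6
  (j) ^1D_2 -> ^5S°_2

0

(a) forbidden (parity, ΔL, ΔJ fail)
(b) forbidden (parity, ΔS, ΔL fail)
(c) forbidden (parity, ΔS, ΔL fail)
(d) forbidden (parity, ΔL, ΔJ fail)
(e) forbidden (parity fails)
(f) forbidden (parity, ΔS, ΔL, ΔJ fail)
(g) forbidden (ΔS fails)
(h) forbidden (ΔS fails)
(i) forbidden (ΔS, ΔL, ΔJ fail)
(j) forbidden (ΔS, ΔL fail)
Total allowed: 0 of 10.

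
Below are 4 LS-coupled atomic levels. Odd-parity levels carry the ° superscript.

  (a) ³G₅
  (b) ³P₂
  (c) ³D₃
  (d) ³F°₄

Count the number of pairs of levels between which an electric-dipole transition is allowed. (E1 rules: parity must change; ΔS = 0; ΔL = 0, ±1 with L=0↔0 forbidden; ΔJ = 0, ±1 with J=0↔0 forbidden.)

(a)–(b): forbidden (parity, ΔL, ΔJ).
(a)–(c): forbidden (parity, ΔL, ΔJ).
(a)–(d): allowed.
(b)–(c): forbidden (parity).
(b)–(d): forbidden (ΔL, ΔJ).
(c)–(d): allowed.
Allowed pairs: 2 of 6.

2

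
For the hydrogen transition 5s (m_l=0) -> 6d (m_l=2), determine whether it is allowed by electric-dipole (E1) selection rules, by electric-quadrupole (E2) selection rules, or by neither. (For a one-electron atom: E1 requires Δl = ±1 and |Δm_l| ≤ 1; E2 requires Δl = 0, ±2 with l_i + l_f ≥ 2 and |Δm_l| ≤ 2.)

E2

Δl = 2 − 0 = +2; l_i + l_f = 2.
Δm_l = +2.
E1 (Δl = ±1, |Δm_l| ≤ 1): not satisfied.
E2 (Δl = 0,±2, l_i+l_f ≥ 2, |Δm_l| ≤ 2): satisfied.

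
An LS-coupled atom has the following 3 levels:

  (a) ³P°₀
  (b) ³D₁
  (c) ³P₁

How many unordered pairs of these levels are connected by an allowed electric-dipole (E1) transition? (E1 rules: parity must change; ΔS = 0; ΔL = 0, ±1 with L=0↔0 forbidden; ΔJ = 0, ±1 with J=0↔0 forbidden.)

(a)–(b): allowed.
(a)–(c): allowed.
(b)–(c): forbidden (parity).
Allowed pairs: 2 of 3.

2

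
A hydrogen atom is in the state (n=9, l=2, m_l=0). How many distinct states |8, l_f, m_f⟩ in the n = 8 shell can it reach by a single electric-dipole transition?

E1 requires Δl = ±1, so l_f ∈ {1, 3}; with 0 ≤ l_f ≤ n_f−1 = 7, the allowed l_f values are {1, 3}.
For l_f = 1: m_f ∈ {m_i−1, m_i, m_i+1} ∩ [−1, 1] = {-1, 0, 1} → 3 states.
For l_f = 3: m_f ∈ {m_i−1, m_i, m_i+1} ∩ [−3, 3] = {-1, 0, 1} → 3 states.
Total: 6.

6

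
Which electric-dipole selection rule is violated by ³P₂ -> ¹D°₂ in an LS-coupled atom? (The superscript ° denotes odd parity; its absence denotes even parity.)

ΔJ = 0, ±1 (not J=0↔0): J: 2 → 2, ΔJ = +0 — satisfied.
ΔL = 0, ±1 (not L=0↔0): L: 1 → 2, ΔL = +1 — satisfied.
ΔS = 0: S: 1 → 0 — violated.
Parity must change: even → odd — satisfied.

the ΔS = 0 rule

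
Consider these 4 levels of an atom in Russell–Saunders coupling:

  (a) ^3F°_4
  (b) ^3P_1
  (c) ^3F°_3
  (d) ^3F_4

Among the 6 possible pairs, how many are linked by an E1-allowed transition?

2

(a)–(b): forbidden (ΔL, ΔJ).
(a)–(c): forbidden (parity).
(a)–(d): allowed.
(b)–(c): forbidden (ΔL, ΔJ).
(b)–(d): forbidden (parity, ΔL, ΔJ).
(c)–(d): allowed.
Allowed pairs: 2 of 6.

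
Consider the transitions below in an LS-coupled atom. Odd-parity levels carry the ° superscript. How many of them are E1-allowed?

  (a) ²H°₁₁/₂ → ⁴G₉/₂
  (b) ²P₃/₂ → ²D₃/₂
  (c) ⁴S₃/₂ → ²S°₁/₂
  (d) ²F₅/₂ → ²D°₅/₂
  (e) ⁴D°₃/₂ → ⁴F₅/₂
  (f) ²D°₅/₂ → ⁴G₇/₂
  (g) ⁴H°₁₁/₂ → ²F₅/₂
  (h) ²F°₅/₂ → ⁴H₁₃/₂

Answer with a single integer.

2

(a) forbidden (ΔS fails)
(b) forbidden (parity fails)
(c) forbidden (ΔS, ΔL fail)
(d) allowed
(e) allowed
(f) forbidden (ΔS, ΔL fail)
(g) forbidden (ΔS, ΔL, ΔJ fail)
(h) forbidden (ΔS, ΔL, ΔJ fail)
Total allowed: 2 of 8.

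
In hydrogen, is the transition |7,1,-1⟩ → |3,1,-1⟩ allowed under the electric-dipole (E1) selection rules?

forbidden

Δl = 1 − 1 = +0; the E1 rule Δl = ±1 is ✗.
m_l: -1 → -1 (Δm_l = +0). |Δm_l| ≤ 1 ✓.
The transition is electric-dipole forbidden.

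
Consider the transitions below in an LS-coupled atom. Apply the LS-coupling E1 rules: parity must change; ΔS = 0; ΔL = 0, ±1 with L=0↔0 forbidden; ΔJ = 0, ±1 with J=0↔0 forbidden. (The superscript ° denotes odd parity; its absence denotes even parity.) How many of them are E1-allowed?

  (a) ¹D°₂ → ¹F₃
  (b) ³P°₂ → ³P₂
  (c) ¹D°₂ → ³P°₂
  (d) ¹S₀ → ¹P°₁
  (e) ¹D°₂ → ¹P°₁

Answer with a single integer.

(a) allowed
(b) allowed
(c) forbidden (parity, ΔS fail)
(d) allowed
(e) forbidden (parity fails)
Total allowed: 3 of 5.

3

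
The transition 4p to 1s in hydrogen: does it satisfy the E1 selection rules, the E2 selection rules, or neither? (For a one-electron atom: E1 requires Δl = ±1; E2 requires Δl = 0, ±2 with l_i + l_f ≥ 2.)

Δl = 0 − 1 = -1; l_i + l_f = 1.
E1 (Δl = ±1): satisfied.
E2 (Δl = 0,±2, l_i+l_f ≥ 2): not satisfied.

E1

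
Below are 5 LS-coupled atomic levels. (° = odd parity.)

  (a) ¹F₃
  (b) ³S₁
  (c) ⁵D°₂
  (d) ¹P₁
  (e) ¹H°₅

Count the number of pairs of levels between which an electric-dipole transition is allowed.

(a)–(b): forbidden (parity, ΔS, ΔL, ΔJ).
(a)–(c): forbidden (ΔS).
(a)–(d): forbidden (parity, ΔL, ΔJ).
(a)–(e): forbidden (ΔL, ΔJ).
(b)–(c): forbidden (ΔS, ΔL).
(b)–(d): forbidden (parity, ΔS).
(b)–(e): forbidden (ΔS, ΔL, ΔJ).
(c)–(d): forbidden (ΔS).
(c)–(e): forbidden (parity, ΔS, ΔL, ΔJ).
(d)–(e): forbidden (ΔL, ΔJ).
Allowed pairs: 0 of 10.

0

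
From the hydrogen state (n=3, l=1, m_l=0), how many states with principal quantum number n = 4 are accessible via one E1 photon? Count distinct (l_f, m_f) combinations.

E1 requires Δl = ±1, so l_f ∈ {0, 2}; with 0 ≤ l_f ≤ n_f−1 = 3, the allowed l_f values are {0, 2}.
For l_f = 0: m_f ∈ {m_i−1, m_i, m_i+1} ∩ [−0, 0] = {0} → 1 state.
For l_f = 2: m_f ∈ {m_i−1, m_i, m_i+1} ∩ [−2, 2] = {-1, 0, 1} → 3 states.
Total: 4.

4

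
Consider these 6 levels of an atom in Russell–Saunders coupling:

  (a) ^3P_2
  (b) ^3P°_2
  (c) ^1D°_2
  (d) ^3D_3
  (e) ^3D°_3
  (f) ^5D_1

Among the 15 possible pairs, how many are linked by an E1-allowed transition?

4

(a)–(b): allowed.
(a)–(c): forbidden (ΔS).
(a)–(d): forbidden (parity).
(a)–(e): allowed.
(a)–(f): forbidden (parity, ΔS).
(b)–(c): forbidden (parity, ΔS).
(b)–(d): allowed.
(b)–(e): forbidden (parity).
(b)–(f): forbidden (ΔS).
(c)–(d): forbidden (ΔS).
(c)–(e): forbidden (parity, ΔS).
(c)–(f): forbidden (ΔS).
(d)–(e): allowed.
(d)–(f): forbidden (parity, ΔS, ΔJ).
(e)–(f): forbidden (ΔS, ΔJ).
Allowed pairs: 4 of 15.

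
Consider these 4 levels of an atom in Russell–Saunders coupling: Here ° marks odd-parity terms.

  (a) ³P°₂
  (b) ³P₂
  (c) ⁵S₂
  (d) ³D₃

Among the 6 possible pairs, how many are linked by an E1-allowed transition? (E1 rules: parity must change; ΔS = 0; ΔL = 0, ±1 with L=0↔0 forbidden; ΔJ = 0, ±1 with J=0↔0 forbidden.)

(a)–(b): allowed.
(a)–(c): forbidden (ΔS).
(a)–(d): allowed.
(b)–(c): forbidden (parity, ΔS).
(b)–(d): forbidden (parity).
(c)–(d): forbidden (parity, ΔS, ΔL).
Allowed pairs: 2 of 6.

2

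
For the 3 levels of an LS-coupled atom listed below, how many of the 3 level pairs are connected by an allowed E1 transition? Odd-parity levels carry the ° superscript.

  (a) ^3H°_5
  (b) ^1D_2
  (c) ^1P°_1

1

(a)–(b): forbidden (ΔS, ΔL, ΔJ).
(a)–(c): forbidden (parity, ΔS, ΔL, ΔJ).
(b)–(c): allowed.
Allowed pairs: 1 of 3.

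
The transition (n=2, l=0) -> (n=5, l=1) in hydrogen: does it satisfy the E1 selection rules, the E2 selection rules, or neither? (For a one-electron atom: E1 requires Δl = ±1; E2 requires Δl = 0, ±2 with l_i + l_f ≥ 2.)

E1

Δl = 1 − 0 = +1; l_i + l_f = 1.
E1 (Δl = ±1): satisfied.
E2 (Δl = 0,±2, l_i+l_f ≥ 2): not satisfied.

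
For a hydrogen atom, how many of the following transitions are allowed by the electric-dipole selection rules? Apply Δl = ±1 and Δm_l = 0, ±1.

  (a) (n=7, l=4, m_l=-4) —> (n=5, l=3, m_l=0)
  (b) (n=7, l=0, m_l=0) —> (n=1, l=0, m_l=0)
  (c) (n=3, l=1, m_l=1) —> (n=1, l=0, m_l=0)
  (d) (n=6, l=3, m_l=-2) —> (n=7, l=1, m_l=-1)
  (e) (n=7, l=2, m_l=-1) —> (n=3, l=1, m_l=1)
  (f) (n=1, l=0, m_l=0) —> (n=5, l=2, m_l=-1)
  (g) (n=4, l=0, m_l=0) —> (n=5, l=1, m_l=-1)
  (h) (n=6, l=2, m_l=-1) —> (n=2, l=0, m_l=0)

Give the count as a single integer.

(a) forbidden — Δm_l = +4 (E1 requires Δm_l = 0, ±1)
(b) forbidden — Δl = +0 (E1 requires Δl = ±1)
(c) allowed
(d) forbidden — Δl = -2 (E1 requires Δl = ±1)
(e) forbidden — Δm_l = +2 (E1 requires Δm_l = 0, ±1)
(f) forbidden — Δl = +2 (E1 requires Δl = ±1)
(g) allowed
(h) forbidden — Δl = -2 (E1 requires Δl = ±1)
Total allowed: 2 of 8.

2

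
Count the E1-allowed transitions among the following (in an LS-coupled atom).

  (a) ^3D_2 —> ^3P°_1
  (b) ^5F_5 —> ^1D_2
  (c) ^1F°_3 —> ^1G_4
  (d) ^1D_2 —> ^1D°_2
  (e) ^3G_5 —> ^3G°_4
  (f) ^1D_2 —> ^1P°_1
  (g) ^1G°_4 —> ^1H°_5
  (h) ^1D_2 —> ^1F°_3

6

(a) allowed
(b) forbidden (parity, ΔS, ΔJ fail)
(c) allowed
(d) allowed
(e) allowed
(f) allowed
(g) forbidden (parity fails)
(h) allowed
Total allowed: 6 of 8.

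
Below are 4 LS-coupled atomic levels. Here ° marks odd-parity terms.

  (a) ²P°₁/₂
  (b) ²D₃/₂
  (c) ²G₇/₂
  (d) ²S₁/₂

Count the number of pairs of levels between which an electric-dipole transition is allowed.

2

(a)–(b): allowed.
(a)–(c): forbidden (ΔL, ΔJ).
(a)–(d): allowed.
(b)–(c): forbidden (parity, ΔL, ΔJ).
(b)–(d): forbidden (parity, ΔL).
(c)–(d): forbidden (parity, ΔL, ΔJ).
Allowed pairs: 2 of 6.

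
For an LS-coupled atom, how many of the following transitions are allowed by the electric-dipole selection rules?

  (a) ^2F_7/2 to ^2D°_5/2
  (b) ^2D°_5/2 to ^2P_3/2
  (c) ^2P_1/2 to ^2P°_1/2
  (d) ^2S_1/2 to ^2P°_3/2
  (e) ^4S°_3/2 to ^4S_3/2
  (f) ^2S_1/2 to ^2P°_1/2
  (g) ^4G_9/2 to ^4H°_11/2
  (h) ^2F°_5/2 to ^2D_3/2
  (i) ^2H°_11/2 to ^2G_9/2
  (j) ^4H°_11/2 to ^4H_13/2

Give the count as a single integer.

9

(a) allowed
(b) allowed
(c) allowed
(d) allowed
(e) forbidden (ΔL fails)
(f) allowed
(g) allowed
(h) allowed
(i) allowed
(j) allowed
Total allowed: 9 of 10.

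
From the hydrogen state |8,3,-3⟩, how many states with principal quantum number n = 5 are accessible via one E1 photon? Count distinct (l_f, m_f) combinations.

4

E1 requires Δl = ±1, so l_f ∈ {2, 4}; with 0 ≤ l_f ≤ n_f−1 = 4, the allowed l_f values are {2, 4}.
For l_f = 2: m_f ∈ {m_i−1, m_i, m_i+1} ∩ [−2, 2] = {-2} → 1 state.
For l_f = 4: m_f ∈ {m_i−1, m_i, m_i+1} ∩ [−4, 4] = {-4, -3, -2} → 3 states.
Total: 4.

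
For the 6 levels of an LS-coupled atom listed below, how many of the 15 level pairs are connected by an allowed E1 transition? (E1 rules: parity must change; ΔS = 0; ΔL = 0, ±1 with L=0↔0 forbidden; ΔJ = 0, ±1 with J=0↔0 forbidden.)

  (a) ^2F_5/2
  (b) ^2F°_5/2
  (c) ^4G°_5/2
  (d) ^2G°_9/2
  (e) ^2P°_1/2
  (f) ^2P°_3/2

1

(a)–(b): allowed.
(a)–(c): forbidden (ΔS).
(a)–(d): forbidden (ΔJ).
(a)–(e): forbidden (ΔL, ΔJ).
(a)–(f): forbidden (ΔL).
(b)–(c): forbidden (parity, ΔS).
(b)–(d): forbidden (parity, ΔJ).
(b)–(e): forbidden (parity, ΔL, ΔJ).
(b)–(f): forbidden (parity, ΔL).
(c)–(d): forbidden (parity, ΔS, ΔJ).
(c)–(e): forbidden (parity, ΔS, ΔL, ΔJ).
(c)–(f): forbidden (parity, ΔS, ΔL).
(d)–(e): forbidden (parity, ΔL, ΔJ).
(d)–(f): forbidden (parity, ΔL, ΔJ).
(e)–(f): forbidden (parity).
Allowed pairs: 1 of 15.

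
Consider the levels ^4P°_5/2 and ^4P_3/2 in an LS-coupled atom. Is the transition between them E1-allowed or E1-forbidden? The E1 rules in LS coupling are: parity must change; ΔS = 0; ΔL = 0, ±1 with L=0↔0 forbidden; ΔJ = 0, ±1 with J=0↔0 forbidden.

allowed

Reading off the term symbols: S 3/2→3/2, L 1→1, J 5/2→3/2, parity odd→even.
Parity must change: odd → even — passes.
ΔS = 0: S: 3/2 → 3/2 — passes.
ΔL = 0, ±1 (not L=0↔0): L: 1 → 1, ΔL = +0 — passes.
ΔJ = 0, ±1 (not J=0↔0): J: 5/2 → 3/2, ΔJ = -1 — passes.
All four E1 rules are satisfied.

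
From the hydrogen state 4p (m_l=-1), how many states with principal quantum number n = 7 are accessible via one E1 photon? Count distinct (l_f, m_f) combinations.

E1 requires Δl = ±1, so l_f ∈ {0, 2}; with 0 ≤ l_f ≤ n_f−1 = 6, the allowed l_f values are {0, 2}.
For l_f = 0: m_f ∈ {m_i−1, m_i, m_i+1} ∩ [−0, 0] = {0} → 1 state.
For l_f = 2: m_f ∈ {m_i−1, m_i, m_i+1} ∩ [−2, 2] = {-2, -1, 0} → 3 states.
Total: 4.

4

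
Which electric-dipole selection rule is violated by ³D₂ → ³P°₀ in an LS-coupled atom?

the ΔJ = 0, ±1 rule

Initial level: S=1, L=2, J=2, parity even. Final level: S=1, L=1, J=0, parity odd.
Parity must change: even → odd — ok.
ΔS = 0: S: 1 → 1 — ok.
ΔL = 0, ±1 (not L=0↔0): L: 2 → 1, ΔL = -1 — ok.
ΔJ = 0, ±1 (not J=0↔0): J: 2 → 0, ΔJ = -2 — fails.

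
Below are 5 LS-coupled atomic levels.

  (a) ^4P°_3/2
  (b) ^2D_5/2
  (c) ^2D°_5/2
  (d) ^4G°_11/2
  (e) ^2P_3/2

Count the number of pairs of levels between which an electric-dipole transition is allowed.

2

(a)–(b): forbidden (ΔS).
(a)–(c): forbidden (parity, ΔS).
(a)–(d): forbidden (parity, ΔL, ΔJ).
(a)–(e): forbidden (ΔS).
(b)–(c): allowed.
(b)–(d): forbidden (ΔS, ΔL, ΔJ).
(b)–(e): forbidden (parity).
(c)–(d): forbidden (parity, ΔS, ΔL, ΔJ).
(c)–(e): allowed.
(d)–(e): forbidden (ΔS, ΔL, ΔJ).
Allowed pairs: 2 of 10.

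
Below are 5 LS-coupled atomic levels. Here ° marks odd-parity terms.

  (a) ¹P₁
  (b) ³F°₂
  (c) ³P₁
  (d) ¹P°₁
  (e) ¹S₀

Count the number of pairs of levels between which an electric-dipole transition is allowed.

2

(a)–(b): forbidden (ΔS, ΔL).
(a)–(c): forbidden (parity, ΔS).
(a)–(d): allowed.
(a)–(e): forbidden (parity).
(b)–(c): forbidden (ΔL).
(b)–(d): forbidden (parity, ΔS, ΔL).
(b)–(e): forbidden (ΔS, ΔL, ΔJ).
(c)–(d): forbidden (ΔS).
(c)–(e): forbidden (parity, ΔS).
(d)–(e): allowed.
Allowed pairs: 2 of 10.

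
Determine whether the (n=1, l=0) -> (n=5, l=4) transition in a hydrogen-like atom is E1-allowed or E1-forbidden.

forbidden

Initial l = 0, final l = 4, so Δl = +4. E1 requires Δl = ±1: fails.
The transition is electric-dipole forbidden.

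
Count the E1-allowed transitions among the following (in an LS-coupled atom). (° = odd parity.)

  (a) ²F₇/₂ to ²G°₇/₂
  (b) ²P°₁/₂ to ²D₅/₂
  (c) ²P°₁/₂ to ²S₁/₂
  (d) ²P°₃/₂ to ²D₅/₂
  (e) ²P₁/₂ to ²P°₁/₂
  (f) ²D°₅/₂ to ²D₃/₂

5

(a) allowed
(b) forbidden (ΔJ fails)
(c) allowed
(d) allowed
(e) allowed
(f) allowed
Total allowed: 5 of 6.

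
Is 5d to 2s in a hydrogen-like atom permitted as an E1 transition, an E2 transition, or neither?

Δl = 0 − 2 = -2; l_i + l_f = 2.
E1 (Δl = ±1): not satisfied.
E2 (Δl = 0,±2, l_i+l_f ≥ 2): satisfied.

E2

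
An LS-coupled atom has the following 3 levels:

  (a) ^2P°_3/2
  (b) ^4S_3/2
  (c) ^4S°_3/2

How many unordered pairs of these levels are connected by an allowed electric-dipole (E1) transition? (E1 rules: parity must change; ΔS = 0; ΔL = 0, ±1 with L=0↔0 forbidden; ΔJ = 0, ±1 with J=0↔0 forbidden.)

0

(a)–(b): forbidden (ΔS).
(a)–(c): forbidden (parity, ΔS).
(b)–(c): forbidden (ΔL).
Allowed pairs: 0 of 3.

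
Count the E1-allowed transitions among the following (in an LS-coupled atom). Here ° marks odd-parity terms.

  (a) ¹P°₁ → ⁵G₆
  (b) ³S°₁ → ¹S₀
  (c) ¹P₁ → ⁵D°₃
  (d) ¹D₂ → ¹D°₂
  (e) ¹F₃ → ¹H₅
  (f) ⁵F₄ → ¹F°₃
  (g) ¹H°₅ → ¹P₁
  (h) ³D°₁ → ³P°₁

1

(a) forbidden (ΔS, ΔL, ΔJ fail)
(b) forbidden (ΔS, ΔL fail)
(c) forbidden (ΔS, ΔJ fail)
(d) allowed
(e) forbidden (parity, ΔL, ΔJ fail)
(f) forbidden (ΔS fails)
(g) forbidden (ΔL, ΔJ fail)
(h) forbidden (parity fails)
Total allowed: 1 of 8.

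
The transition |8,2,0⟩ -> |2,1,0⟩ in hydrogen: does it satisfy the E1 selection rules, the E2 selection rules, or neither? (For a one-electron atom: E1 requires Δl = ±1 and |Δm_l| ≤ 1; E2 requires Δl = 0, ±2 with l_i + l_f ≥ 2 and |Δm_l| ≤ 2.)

E1

Δl = 1 − 2 = -1; l_i + l_f = 3.
Δm_l = +0.
E1 (Δl = ±1, |Δm_l| ≤ 1): satisfied.
E2 (Δl = 0,±2, l_i+l_f ≥ 2, |Δm_l| ≤ 2): not satisfied.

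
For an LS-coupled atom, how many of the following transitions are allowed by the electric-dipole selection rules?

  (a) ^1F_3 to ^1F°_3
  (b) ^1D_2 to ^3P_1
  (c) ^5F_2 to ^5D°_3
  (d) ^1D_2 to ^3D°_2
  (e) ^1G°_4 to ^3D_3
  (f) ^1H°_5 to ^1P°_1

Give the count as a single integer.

2

(a) allowed
(b) forbidden (parity, ΔS fail)
(c) allowed
(d) forbidden (ΔS fails)
(e) forbidden (ΔS, ΔL fail)
(f) forbidden (parity, ΔL, ΔJ fail)
Total allowed: 2 of 6.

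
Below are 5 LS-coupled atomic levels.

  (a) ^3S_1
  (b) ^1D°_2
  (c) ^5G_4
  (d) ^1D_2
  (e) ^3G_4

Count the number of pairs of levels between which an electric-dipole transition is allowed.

1

(a)–(b): forbidden (ΔS, ΔL).
(a)–(c): forbidden (parity, ΔS, ΔL, ΔJ).
(a)–(d): forbidden (parity, ΔS, ΔL).
(a)–(e): forbidden (parity, ΔL, ΔJ).
(b)–(c): forbidden (ΔS, ΔL, ΔJ).
(b)–(d): allowed.
(b)–(e): forbidden (ΔS, ΔL, ΔJ).
(c)–(d): forbidden (parity, ΔS, ΔL, ΔJ).
(c)–(e): forbidden (parity, ΔS).
(d)–(e): forbidden (parity, ΔS, ΔL, ΔJ).
Allowed pairs: 1 of 10.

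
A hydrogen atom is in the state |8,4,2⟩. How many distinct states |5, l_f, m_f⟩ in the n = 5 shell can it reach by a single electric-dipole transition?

3

E1 requires Δl = ±1, so l_f ∈ {3, 5}; with 0 ≤ l_f ≤ n_f−1 = 4, the allowed l_f values are {3}.
For l_f = 3: m_f ∈ {m_i−1, m_i, m_i+1} ∩ [−3, 3] = {1, 2, 3} → 3 states.
Total: 3.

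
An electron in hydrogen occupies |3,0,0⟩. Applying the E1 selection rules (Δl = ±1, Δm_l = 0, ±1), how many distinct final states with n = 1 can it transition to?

E1 requires l_f ∈ {-1, 1}, but neither lies in [0, 0], so no final state is reachable.
Total: 0.

0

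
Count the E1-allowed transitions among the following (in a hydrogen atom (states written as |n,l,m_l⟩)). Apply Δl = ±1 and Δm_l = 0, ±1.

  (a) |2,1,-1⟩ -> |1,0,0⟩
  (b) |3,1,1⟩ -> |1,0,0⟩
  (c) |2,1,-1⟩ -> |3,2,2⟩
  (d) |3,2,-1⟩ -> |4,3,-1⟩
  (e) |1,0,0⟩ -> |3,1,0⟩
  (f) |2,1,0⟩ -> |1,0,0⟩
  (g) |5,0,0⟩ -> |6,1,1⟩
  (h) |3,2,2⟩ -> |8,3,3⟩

(a) allowed
(b) allowed
(c) forbidden — Δm_l = +3 (E1 requires Δm_l = 0, ±1)
(d) allowed
(e) allowed
(f) allowed
(g) allowed
(h) allowed
Total allowed: 7 of 8.

7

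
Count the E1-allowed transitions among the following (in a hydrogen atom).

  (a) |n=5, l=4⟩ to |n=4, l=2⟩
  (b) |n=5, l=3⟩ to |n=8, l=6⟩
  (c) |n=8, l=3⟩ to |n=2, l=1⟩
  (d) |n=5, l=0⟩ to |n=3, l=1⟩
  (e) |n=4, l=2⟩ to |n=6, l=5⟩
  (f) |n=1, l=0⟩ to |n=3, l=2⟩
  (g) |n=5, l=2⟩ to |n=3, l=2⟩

(a) forbidden — Δl = -2 (E1 requires Δl = ±1)
(b) forbidden — Δl = +3 (E1 requires Δl = ±1)
(c) forbidden — Δl = -2 (E1 requires Δl = ±1)
(d) allowed
(e) forbidden — Δl = +3 (E1 requires Δl = ±1)
(f) forbidden — Δl = +2 (E1 requires Δl = ±1)
(g) forbidden — Δl = +0 (E1 requires Δl = ±1)
Total allowed: 1 of 7.

1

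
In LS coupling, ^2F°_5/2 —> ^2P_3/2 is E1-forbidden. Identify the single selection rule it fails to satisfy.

Reading off the term symbols: S 1/2→1/2, L 3→1, J 5/2→3/2, parity odd→even.
Parity must change: odd → even — satisfied.
ΔS = 0: S: 1/2 → 1/2 — satisfied.
ΔL = 0, ±1 (not L=0↔0): L: 3 → 1, ΔL = -2 — violated.
ΔJ = 0, ±1 (not J=0↔0): J: 5/2 → 3/2, ΔJ = -1 — satisfied.

the ΔL = 0, ±1 rule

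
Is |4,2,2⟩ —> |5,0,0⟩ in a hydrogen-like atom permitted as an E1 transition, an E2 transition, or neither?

E2

Δl = 0 − 2 = -2; l_i + l_f = 2.
Δm_l = -2.
E1 (Δl = ±1, |Δm_l| ≤ 1): not satisfied.
E2 (Δl = 0,±2, l_i+l_f ≥ 2, |Δm_l| ≤ 2): satisfied.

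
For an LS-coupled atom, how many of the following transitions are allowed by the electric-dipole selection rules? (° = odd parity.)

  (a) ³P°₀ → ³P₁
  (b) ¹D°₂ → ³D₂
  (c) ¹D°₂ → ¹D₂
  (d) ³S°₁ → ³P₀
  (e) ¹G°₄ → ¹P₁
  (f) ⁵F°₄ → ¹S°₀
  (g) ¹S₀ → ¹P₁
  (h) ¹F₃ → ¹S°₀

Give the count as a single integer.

3

(a) allowed
(b) forbidden (ΔS fails)
(c) allowed
(d) allowed
(e) forbidden (ΔL, ΔJ fail)
(f) forbidden (parity, ΔS, ΔL, ΔJ fail)
(g) forbidden (parity fails)
(h) forbidden (ΔL, ΔJ fail)
Total allowed: 3 of 8.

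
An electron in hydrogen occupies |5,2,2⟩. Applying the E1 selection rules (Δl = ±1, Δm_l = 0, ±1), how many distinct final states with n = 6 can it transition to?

4

E1 requires Δl = ±1, so l_f ∈ {1, 3}; with 0 ≤ l_f ≤ n_f−1 = 5, the allowed l_f values are {1, 3}.
For l_f = 1: m_f ∈ {m_i−1, m_i, m_i+1} ∩ [−1, 1] = {1} → 1 state.
For l_f = 3: m_f ∈ {m_i−1, m_i, m_i+1} ∩ [−3, 3] = {1, 2, 3} → 3 states.
Total: 4.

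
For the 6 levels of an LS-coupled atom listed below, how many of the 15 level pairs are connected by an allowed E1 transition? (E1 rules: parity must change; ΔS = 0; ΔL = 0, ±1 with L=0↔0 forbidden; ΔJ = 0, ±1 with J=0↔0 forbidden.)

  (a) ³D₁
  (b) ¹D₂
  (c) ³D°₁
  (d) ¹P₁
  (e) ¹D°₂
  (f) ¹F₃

(a)–(b): forbidden (parity, ΔS).
(a)–(c): allowed.
(a)–(d): forbidden (parity, ΔS).
(a)–(e): forbidden (ΔS).
(a)–(f): forbidden (parity, ΔS, ΔJ).
(b)–(c): forbidden (ΔS).
(b)–(d): forbidden (parity).
(b)–(e): allowed.
(b)–(f): forbidden (parity).
(c)–(d): forbidden (ΔS).
(c)–(e): forbidden (parity, ΔS).
(c)–(f): forbidden (ΔS, ΔJ).
(d)–(e): allowed.
(d)–(f): forbidden (parity, ΔL, ΔJ).
(e)–(f): allowed.
Allowed pairs: 4 of 15.

4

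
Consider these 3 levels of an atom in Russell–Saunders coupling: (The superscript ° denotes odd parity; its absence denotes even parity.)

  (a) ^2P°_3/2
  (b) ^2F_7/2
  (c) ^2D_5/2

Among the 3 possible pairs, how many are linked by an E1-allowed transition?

(a)–(b): forbidden (ΔL, ΔJ).
(a)–(c): allowed.
(b)–(c): forbidden (parity).
Allowed pairs: 1 of 3.

1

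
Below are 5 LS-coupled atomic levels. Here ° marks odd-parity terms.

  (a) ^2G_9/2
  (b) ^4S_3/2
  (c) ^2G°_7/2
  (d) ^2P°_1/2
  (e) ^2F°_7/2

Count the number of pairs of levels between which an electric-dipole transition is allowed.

(a)–(b): forbidden (parity, ΔS, ΔL, ΔJ).
(a)–(c): allowed.
(a)–(d): forbidden (ΔL, ΔJ).
(a)–(e): allowed.
(b)–(c): forbidden (ΔS, ΔL, ΔJ).
(b)–(d): forbidden (ΔS).
(b)–(e): forbidden (ΔS, ΔL, ΔJ).
(c)–(d): forbidden (parity, ΔL, ΔJ).
(c)–(e): forbidden (parity).
(d)–(e): forbidden (parity, ΔL, ΔJ).
Allowed pairs: 2 of 10.

2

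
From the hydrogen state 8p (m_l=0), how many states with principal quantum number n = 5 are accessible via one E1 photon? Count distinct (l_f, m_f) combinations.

4

E1 requires Δl = ±1, so l_f ∈ {0, 2}; with 0 ≤ l_f ≤ n_f−1 = 4, the allowed l_f values are {0, 2}.
For l_f = 0: m_f ∈ {m_i−1, m_i, m_i+1} ∩ [−0, 0] = {0} → 1 state.
For l_f = 2: m_f ∈ {m_i−1, m_i, m_i+1} ∩ [−2, 2] = {-1, 0, 1} → 3 states.
Total: 4.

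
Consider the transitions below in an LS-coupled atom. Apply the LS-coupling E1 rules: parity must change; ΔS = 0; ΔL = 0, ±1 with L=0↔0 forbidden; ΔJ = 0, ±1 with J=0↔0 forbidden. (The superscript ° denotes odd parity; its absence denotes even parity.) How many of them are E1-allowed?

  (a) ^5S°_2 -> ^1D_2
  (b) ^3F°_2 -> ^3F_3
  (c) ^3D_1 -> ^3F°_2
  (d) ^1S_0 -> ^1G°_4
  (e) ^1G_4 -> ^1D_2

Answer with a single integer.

2

(a) forbidden (ΔS, ΔL fail)
(b) allowed
(c) allowed
(d) forbidden (ΔL, ΔJ fail)
(e) forbidden (parity, ΔL, ΔJ fail)
Total allowed: 2 of 5.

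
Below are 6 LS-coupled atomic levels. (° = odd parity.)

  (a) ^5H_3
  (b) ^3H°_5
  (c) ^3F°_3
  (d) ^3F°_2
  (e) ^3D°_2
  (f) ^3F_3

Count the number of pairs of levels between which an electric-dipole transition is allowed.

3

(a)–(b): forbidden (ΔS, ΔJ).
(a)–(c): forbidden (ΔS, ΔL).
(a)–(d): forbidden (ΔS, ΔL).
(a)–(e): forbidden (ΔS, ΔL).
(a)–(f): forbidden (parity, ΔS, ΔL).
(b)–(c): forbidden (parity, ΔL, ΔJ).
(b)–(d): forbidden (parity, ΔL, ΔJ).
(b)–(e): forbidden (parity, ΔL, ΔJ).
(b)–(f): forbidden (ΔL, ΔJ).
(c)–(d): forbidden (parity).
(c)–(e): forbidden (parity).
(c)–(f): allowed.
(d)–(e): forbidden (parity).
(d)–(f): allowed.
(e)–(f): allowed.
Allowed pairs: 3 of 15.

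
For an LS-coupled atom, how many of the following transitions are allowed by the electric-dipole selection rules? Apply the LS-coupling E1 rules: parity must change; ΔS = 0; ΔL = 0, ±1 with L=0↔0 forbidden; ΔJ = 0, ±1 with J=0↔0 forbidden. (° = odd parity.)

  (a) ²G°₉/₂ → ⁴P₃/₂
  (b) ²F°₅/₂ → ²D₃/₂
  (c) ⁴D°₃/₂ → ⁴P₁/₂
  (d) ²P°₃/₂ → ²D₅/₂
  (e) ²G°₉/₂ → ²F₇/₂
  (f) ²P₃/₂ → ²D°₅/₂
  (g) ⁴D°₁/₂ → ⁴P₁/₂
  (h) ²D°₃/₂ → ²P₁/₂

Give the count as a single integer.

7

(a) forbidden (ΔS, ΔL, ΔJ fail)
(b) allowed
(c) allowed
(d) allowed
(e) allowed
(f) allowed
(g) allowed
(h) allowed
Total allowed: 7 of 8.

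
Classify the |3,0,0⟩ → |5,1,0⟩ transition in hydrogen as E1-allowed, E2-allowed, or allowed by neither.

E1

Δl = 1 − 0 = +1; l_i + l_f = 1.
Δm_l = +0.
E1 (Δl = ±1, |Δm_l| ≤ 1): satisfied.
E2 (Δl = 0,±2, l_i+l_f ≥ 2, |Δm_l| ≤ 2): not satisfied.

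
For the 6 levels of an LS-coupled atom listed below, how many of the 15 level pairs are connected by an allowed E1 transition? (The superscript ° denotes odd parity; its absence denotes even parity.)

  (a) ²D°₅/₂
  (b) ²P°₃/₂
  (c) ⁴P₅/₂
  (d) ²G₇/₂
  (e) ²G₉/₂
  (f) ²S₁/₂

(a)–(b): forbidden (parity).
(a)–(c): forbidden (ΔS).
(a)–(d): forbidden (ΔL).
(a)–(e): forbidden (ΔL, ΔJ).
(a)–(f): forbidden (ΔL, ΔJ).
(b)–(c): forbidden (ΔS).
(b)–(d): forbidden (ΔL, ΔJ).
(b)–(e): forbidden (ΔL, ΔJ).
(b)–(f): allowed.
(c)–(d): forbidden (parity, ΔS, ΔL).
(c)–(e): forbidden (parity, ΔS, ΔL, ΔJ).
(c)–(f): forbidden (parity, ΔS, ΔJ).
(d)–(e): forbidden (parity).
(d)–(f): forbidden (parity, ΔL, ΔJ).
(e)–(f): forbidden (parity, ΔL, ΔJ).
Allowed pairs: 1 of 15.

1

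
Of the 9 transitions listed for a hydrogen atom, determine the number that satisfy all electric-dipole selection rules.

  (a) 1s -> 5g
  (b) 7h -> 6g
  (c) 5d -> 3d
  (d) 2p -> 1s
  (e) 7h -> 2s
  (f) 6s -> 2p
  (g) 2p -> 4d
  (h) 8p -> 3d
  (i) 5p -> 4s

6

(a) forbidden — Δl = +4 (E1 requires Δl = ±1)
(b) allowed
(c) forbidden — Δl = +0 (E1 requires Δl = ±1)
(d) allowed
(e) forbidden — Δl = -5 (E1 requires Δl = ±1)
(f) allowed
(g) allowed
(h) allowed
(i) allowed
Total allowed: 6 of 9.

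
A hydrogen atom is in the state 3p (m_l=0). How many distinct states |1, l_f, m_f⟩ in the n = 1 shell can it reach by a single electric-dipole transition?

1

E1 requires Δl = ±1, so l_f ∈ {0, 2}; with 0 ≤ l_f ≤ n_f−1 = 0, the allowed l_f values are {0}.
For l_f = 0: m_f ∈ {m_i−1, m_i, m_i+1} ∩ [−0, 0] = {0} → 1 state.
Total: 1.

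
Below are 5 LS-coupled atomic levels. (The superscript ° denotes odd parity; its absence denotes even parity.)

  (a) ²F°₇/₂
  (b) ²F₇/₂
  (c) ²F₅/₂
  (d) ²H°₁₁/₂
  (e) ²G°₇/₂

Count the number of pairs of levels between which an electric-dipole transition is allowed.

4

(a)–(b): allowed.
(a)–(c): allowed.
(a)–(d): forbidden (parity, ΔL, ΔJ).
(a)–(e): forbidden (parity).
(b)–(c): forbidden (parity).
(b)–(d): forbidden (ΔL, ΔJ).
(b)–(e): allowed.
(c)–(d): forbidden (ΔL, ΔJ).
(c)–(e): allowed.
(d)–(e): forbidden (parity, ΔJ).
Allowed pairs: 4 of 10.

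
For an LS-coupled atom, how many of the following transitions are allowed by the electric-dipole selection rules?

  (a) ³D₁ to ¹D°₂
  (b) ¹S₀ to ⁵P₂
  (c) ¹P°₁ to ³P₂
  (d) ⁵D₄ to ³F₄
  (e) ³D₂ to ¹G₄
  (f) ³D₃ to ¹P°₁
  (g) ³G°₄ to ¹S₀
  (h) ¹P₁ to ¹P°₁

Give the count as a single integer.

1

(a) forbidden (ΔS fails)
(b) forbidden (parity, ΔS, ΔJ fail)
(c) forbidden (ΔS fails)
(d) forbidden (parity, ΔS fail)
(e) forbidden (parity, ΔS, ΔL, ΔJ fail)
(f) forbidden (ΔS, ΔJ fail)
(g) forbidden (ΔS, ΔL, ΔJ fail)
(h) allowed
Total allowed: 1 of 8.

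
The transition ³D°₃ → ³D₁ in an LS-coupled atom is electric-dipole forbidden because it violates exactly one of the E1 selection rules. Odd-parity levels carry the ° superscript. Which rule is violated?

Parity must change: odd → even — ✓.
ΔS = 0: S: 1 → 1 — ✓.
ΔL = 0, ±1 (not L=0↔0): L: 2 → 2, ΔL = +0 — ✓.
ΔJ = 0, ±1 (not J=0↔0): J: 3 → 1, ΔJ = -2 — ✗.

the ΔJ = 0, ±1 rule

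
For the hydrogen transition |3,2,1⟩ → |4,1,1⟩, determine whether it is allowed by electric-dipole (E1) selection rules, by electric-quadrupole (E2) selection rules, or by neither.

Δl = 1 − 2 = -1; l_i + l_f = 3.
Δm_l = +0.
E1 (Δl = ±1, |Δm_l| ≤ 1): satisfied.
E2 (Δl = 0,±2, l_i+l_f ≥ 2, |Δm_l| ≤ 2): not satisfied.

E1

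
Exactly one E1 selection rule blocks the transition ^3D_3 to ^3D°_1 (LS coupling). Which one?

the ΔJ = 0, ±1 rule

Reading off the term symbols: S 1→1, L 2→2, J 3→1, parity even→odd.
Parity must change: even → odd — ok.
ΔS = 0: S: 1 → 1 — ok.
ΔL = 0, ±1 (not L=0↔0): L: 2 → 2, ΔL = +0 — ok.
ΔJ = 0, ±1 (not J=0↔0): J: 3 → 1, ΔJ = -2 — fails.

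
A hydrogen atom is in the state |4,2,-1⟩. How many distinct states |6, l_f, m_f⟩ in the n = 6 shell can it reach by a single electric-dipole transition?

E1 requires Δl = ±1, so l_f ∈ {1, 3}; with 0 ≤ l_f ≤ n_f−1 = 5, the allowed l_f values are {1, 3}.
For l_f = 1: m_f ∈ {m_i−1, m_i, m_i+1} ∩ [−1, 1] = {-1, 0} → 2 states.
For l_f = 3: m_f ∈ {m_i−1, m_i, m_i+1} ∩ [−3, 3] = {-2, -1, 0} → 3 states.
Total: 5.

5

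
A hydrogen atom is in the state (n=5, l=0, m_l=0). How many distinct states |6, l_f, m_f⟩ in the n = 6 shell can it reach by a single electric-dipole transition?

E1 requires Δl = ±1, so l_f ∈ {-1, 1}; with 0 ≤ l_f ≤ n_f−1 = 5, the allowed l_f values are {1}.
For l_f = 1: m_f ∈ {m_i−1, m_i, m_i+1} ∩ [−1, 1] = {-1, 0, 1} → 3 states.
Total: 3.

3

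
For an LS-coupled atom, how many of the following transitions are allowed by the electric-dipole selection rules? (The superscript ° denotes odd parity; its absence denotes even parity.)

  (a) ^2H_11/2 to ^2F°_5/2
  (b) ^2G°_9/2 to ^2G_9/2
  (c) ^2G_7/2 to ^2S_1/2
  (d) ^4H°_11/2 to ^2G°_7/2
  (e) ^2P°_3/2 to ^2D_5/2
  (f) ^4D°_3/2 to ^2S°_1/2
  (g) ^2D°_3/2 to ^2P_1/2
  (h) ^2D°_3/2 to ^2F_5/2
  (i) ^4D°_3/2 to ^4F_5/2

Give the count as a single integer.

(a) forbidden (ΔL, ΔJ fail)
(b) allowed
(c) forbidden (parity, ΔL, ΔJ fail)
(d) forbidden (parity, ΔS, ΔJ fail)
(e) allowed
(f) forbidden (parity, ΔS, ΔL fail)
(g) allowed
(h) allowed
(i) allowed
Total allowed: 5 of 9.

5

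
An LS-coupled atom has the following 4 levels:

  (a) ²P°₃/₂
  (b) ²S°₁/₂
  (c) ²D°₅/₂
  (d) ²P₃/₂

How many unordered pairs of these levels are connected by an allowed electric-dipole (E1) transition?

(a)–(b): forbidden (parity).
(a)–(c): forbidden (parity).
(a)–(d): allowed.
(b)–(c): forbidden (parity, ΔL, ΔJ).
(b)–(d): allowed.
(c)–(d): allowed.
Allowed pairs: 3 of 6.

3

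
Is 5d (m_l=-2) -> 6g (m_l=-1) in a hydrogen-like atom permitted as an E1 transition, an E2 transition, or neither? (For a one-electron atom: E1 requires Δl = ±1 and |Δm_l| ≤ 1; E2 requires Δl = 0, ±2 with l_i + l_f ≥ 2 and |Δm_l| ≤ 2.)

E2

Δl = 4 − 2 = +2; l_i + l_f = 6.
Δm_l = +1.
E1 (Δl = ±1, |Δm_l| ≤ 1): not satisfied.
E2 (Δl = 0,±2, l_i+l_f ≥ 2, |Δm_l| ≤ 2): satisfied.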